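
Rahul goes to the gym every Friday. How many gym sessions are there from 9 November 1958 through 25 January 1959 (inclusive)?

11 Fridays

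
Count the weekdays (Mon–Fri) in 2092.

January 1, 2092 is a Tuesday.
From January 1, 2092 to December 31, 2092 is 366 days inclusive.
366 = 7 × 52 + 2, so there are 52 full weeks plus 2 extra days.
Each full week contributes 5 weekdays (Mon–Fri): 52 × 5 = 260.
The 2 extra days are Tuesday, Wednesday — 2 of them qualify.
Total: 260 + 2 = 262.

262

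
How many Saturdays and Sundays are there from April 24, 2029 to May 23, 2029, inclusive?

April 24, 2029 is a Tuesday.
That's 30 days from start to end, counting both.
30 = 7 × 4 + 2, so there are 4 full weeks plus 2 extra days.
Each full week contributes 2 weekend days (Sat, Sun): 4 × 2 = 8.
The 2 extra days are Tuesday, Wednesday — none qualify.
Total: 8 + 0 = 8.

8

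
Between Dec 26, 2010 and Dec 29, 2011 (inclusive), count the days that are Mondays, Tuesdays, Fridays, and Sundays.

Dec 26, 2010 is a Sunday.
The range spans 369 days (inclusive of both endpoints).
369 = 7 × 52 + 5, so there are 52 full weeks plus 5 extra days.
Each full week contributes 4 days from the set (Mon, Tue, Fri, Sun): 52 × 4 = 208.
The 5 extra days are Sun, Mon, Tue, Wed, Thu — 3 of them qualify.
Total: 208 + 3 = 211.

211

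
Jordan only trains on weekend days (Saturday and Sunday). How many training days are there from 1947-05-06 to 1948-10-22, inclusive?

1947-05-06 is a Tuesday.
From 1947-05-06 to 1948-10-22 is 536 days inclusive.
536 = 7 × 76 + 4, so there are 76 full weeks plus 4 extra days.
Each full week contributes 2 weekend days (Sat, Sun): 76 × 2 = 152.
The 4 extra days are Tue, Wed, Thu, Fri — none qualify.
Total: 152 + 0 = 152.

152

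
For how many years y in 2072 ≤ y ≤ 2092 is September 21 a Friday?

Day of week of September 21 in each year:
2072: Wed, 2073: Thu, 2074: Fri ✓, 2075: Sat, 2076: Mon, 2077: Tue, 2078: Wed, 2079: Thu, 2080: Sat, 2081: Sun, 2082: Mon, 2083: Tue, 2084: Thu, 2085: Fri ✓, 2086: Sat, 2087: Sun, 2088: Tue, 2089: Wed, 2090: Thu, 2091: Fri ✓, 2092: Sun
Fridays: 2074, 2085, 2091.

3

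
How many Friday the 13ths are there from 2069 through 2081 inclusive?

22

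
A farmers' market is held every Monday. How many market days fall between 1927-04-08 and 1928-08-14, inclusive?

1927-04-08 is a Friday.
That's 495 days from start to end, counting both.
495 = 7 × 70 + 5, so there are 70 full weeks plus 5 extra days.
Each full week contributes one Monday: 70 so far.
The 5 extra days are Fri, Sat, Sun, Mon, Tue — 1 of them qualifies.
Total: 70 + 1 = 71.

71 Mondays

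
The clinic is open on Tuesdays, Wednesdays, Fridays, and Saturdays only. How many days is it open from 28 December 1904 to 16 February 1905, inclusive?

29

28 December 1904 is a Wednesday.
That's 51 days from start to end, counting both.
51 = 7 × 7 + 2, so there are 7 full weeks plus 2 extra days.
Each full week contributes 4 days from the set (Tue, Wed, Fri, Sat): 7 × 4 = 28.
The 2 extra days are Wednesday, Thursday — 1 of them qualifies.
Total: 28 + 1 = 29.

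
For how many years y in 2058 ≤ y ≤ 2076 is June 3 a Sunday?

Day of week of June 3 in each year:
2058: Mon, 2059: Tue, 2060: Thu, 2061: Fri, 2062: Sat, 2063: Sun ✓, 2064: Tue, 2065: Wed, 2066: Thu, 2067: Fri, 2068: Sun ✓, 2069: Mon, 2070: Tue, 2071: Wed, 2072: Fri, 2073: Sat, 2074: Sun ✓, 2075: Mon, 2076: Wed
Sundays: 2063, 2068, 2074.

3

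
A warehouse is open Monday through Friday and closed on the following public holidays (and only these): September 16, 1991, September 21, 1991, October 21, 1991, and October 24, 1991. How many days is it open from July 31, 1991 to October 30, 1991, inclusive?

July 31, 1991 is a Wednesday.
That's 92 days from start to end, counting both.
92 = 7 × 13 + 1, so there are 13 full weeks plus 1 extra day.
Each full week contributes 5 weekdays (Mon–Fri): 13 × 5 = 65.
The 1 extra day is Wed — 1 of them qualifies.
Total: 65 + 1 = 66.
Holidays: September 16, 1991 (Mon); September 21, 1991 (Sat); October 21, 1991 (Mon); October 24, 1991 (Thu).
3 of the 4 holidays fall on weekdays; the rest are weekends and were already excluded.
Business days: 66 − 3 = 63.

63 working days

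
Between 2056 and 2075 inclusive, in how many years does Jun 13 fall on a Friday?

Day of week of June 13 in each year:
2056: Tue, 2057: Wed, 2058: Thu, 2059: Fri ✓, 2060: Sun, 2061: Mon, 2062: Tue, 2063: Wed, 2064: Fri ✓, 2065: Sat, 2066: Sun, 2067: Mon, 2068: Wed, 2069: Thu, 2070: Fri ✓, 2071: Sat, 2072: Mon, 2073: Tue, 2074: Wed, 2075: Thu
Fridays: 2059, 2064, 2070.

3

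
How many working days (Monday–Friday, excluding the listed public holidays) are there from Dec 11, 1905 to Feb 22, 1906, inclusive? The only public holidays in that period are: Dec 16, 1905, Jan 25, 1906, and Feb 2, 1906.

52 working days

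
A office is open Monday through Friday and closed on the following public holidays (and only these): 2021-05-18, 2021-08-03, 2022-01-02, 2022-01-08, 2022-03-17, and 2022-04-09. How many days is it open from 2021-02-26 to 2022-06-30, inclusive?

347 working days

2021-02-26 is a Friday.
That's 490 days from start to end, counting both.
490 = 7 × 70, so the span is exactly 70 full weeks.
Each full week contributes 5 weekdays (Mon–Fri): 70 × 5 = 350.
Total: 350.
Holidays: 2021-05-18 (Tue); 2021-08-03 (Tue); 2022-01-02 (Sun); 2022-01-08 (Sat); 2022-03-17 (Thu); 2022-04-09 (Sat).
3 of the 6 holidays fall on weekdays; the rest are weekends and were already excluded.
Business days: 350 − 3 = 347.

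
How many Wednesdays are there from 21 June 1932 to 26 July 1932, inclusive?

5 Wednesdays

21 June 1932 is a Tuesday.
That's 36 days from start to end, counting both.
36 = 7 × 5 + 1, so there are 5 full weeks plus 1 extra day.
Each full week contributes one Wednesday: 5 so far.
The 1 extra day is Tuesday — none qualify.
Total: 5 + 0 = 5.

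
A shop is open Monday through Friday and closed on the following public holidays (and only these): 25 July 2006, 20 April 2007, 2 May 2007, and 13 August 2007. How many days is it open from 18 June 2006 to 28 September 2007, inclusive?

331 business days

18 June 2006 is a Sunday.
From 18 June 2006 to 28 September 2007 is 468 days inclusive.
468 = 7 × 66 + 6, so there are 66 full weeks plus 6 extra days.
Each full week contributes 5 weekdays (Mon–Fri): 66 × 5 = 330.
The 6 extra days are Sunday, Monday, Tuesday, Wednesday, Thursday, Friday — 5 of them qualify.
Total: 330 + 5 = 335.
Holidays: 25 July 2006 (Tue); 20 April 2007 (Fri); 2 May 2007 (Wed); 13 August 2007 (Mon).
All 4 holidays fall on weekdays, so subtract 4.
Business days: 335 − 4 = 331.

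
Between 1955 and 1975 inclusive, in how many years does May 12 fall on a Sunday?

4

Day of week of May 12 in each year:
1955: Thu, 1956: Sat, 1957: Sun ✓, 1958: Mon, 1959: Tue, 1960: Thu, 1961: Fri, 1962: Sat, 1963: Sun ✓, 1964: Tue, 1965: Wed, 1966: Thu, 1967: Fri, 1968: Sun ✓, 1969: Mon, 1970: Tue, 1971: Wed, 1972: Fri, 1973: Sat, 1974: Sun ✓, 1975: Mon
Sundays: 1957, 1963, 1968, 1974.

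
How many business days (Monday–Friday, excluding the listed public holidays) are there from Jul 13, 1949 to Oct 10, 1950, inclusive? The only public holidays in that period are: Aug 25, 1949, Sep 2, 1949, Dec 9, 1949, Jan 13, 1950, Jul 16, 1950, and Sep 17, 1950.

Jul 13, 1949 is a Wednesday.
That's 455 days from start to end, counting both.
455 = 7 × 65, so the span is exactly 65 full weeks.
Each full week contributes 5 weekdays (Mon–Fri): 65 × 5 = 325.
Total: 325.
Holidays: Aug 25, 1949 (Thu); Sep 2, 1949 (Fri); Dec 9, 1949 (Fri); Jan 13, 1950 (Fri); Jul 16, 1950 (Sun); Sep 17, 1950 (Sun).
4 of the 6 holidays fall on weekdays; the rest are weekends and were already excluded.
Business days: 325 − 4 = 321.

321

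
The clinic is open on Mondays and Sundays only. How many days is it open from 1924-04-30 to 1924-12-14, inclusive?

65

1924-04-30 is a Wednesday.
From 1924-04-30 to 1924-12-14 is 229 days inclusive.
229 = 7 × 32 + 5, so there are 32 full weeks plus 5 extra days.
Each full week contributes 2 days from the set (Mon, Sun): 32 × 2 = 64.
The 5 extra days are Wednesday, Thursday, Friday, Saturday, Sunday — 1 of them qualifies.
Total: 64 + 1 = 65.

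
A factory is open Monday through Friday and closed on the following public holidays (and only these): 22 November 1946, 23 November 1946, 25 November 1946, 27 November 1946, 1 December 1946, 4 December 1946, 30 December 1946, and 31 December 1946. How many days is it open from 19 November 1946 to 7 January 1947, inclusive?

30 working days

19 November 1946 is a Tuesday.
That's 50 days from start to end, counting both.
50 = 7 × 7 + 1, so there are 7 full weeks plus 1 extra day.
Each full week contributes 5 weekdays (Mon–Fri): 7 × 5 = 35.
The 1 extra day is Tuesday — 1 of them qualifies.
Total: 35 + 1 = 36.
Holidays: 22 November 1946 (Fri); 23 November 1946 (Sat); 25 November 1946 (Mon); 27 November 1946 (Wed); 1 December 1946 (Sun); 4 December 1946 (Wed); 30 December 1946 (Mon); 31 December 1946 (Tue).
6 of the 8 holidays fall on weekdays; the rest are weekends and were already excluded.
Business days: 36 − 6 = 30.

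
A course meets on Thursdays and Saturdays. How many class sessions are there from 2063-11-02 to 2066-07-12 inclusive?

281

2063-11-02 is a Friday.
That's 984 days from start to end, counting both.
984 = 7 × 140 + 4, so there are 140 full weeks plus 4 extra days.
Each full week contributes 2 days from the set (Thu, Sat): 140 × 2 = 280.
The 4 extra days are Friday, Saturday, Sunday, Monday — 1 of them qualifies.
Total: 280 + 1 = 281.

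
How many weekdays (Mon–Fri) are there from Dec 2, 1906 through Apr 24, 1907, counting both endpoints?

Dec 2, 1906 is a Sunday.
From Dec 2, 1906 to Apr 24, 1907 is 144 days inclusive.
144 = 7 × 20 + 4, so there are 20 full weeks plus 4 extra days.
Each full week contributes 5 weekdays (Mon–Fri): 20 × 5 = 100.
The 4 extra days are Sun, Mon, Tue, Wed — 3 of them qualify.
Total: 100 + 3 = 103.

103 weekdays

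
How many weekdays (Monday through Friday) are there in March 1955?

23

March 1, 1955 is a Tuesday.
From March 1, 1955 to March 31, 1955 is 31 days inclusive.
31 = 7 × 4 + 3, so there are 4 full weeks plus 3 extra days.
Each full week contributes 5 weekdays (Mon–Fri): 4 × 5 = 20.
The 3 extra days are Tue, Wed, Thu — 3 of them qualify.
Total: 20 + 3 = 23.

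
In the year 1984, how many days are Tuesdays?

52

1984-01-01 is a Sunday.
From 1984-01-01 to 1984-12-31 is 366 days inclusive.
366 = 7 × 52 + 2, so there are 52 full weeks plus 2 extra days.
Each full week contributes one Tuesday: 52 so far.
The 2 extra days are Sunday, Monday — none qualify.
Total: 52 + 0 = 52.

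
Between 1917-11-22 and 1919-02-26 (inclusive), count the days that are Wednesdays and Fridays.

1917-11-22 is a Thursday.
The range spans 462 days (inclusive of both endpoints).
462 = 7 × 66, so the span is exactly 66 full weeks.
Each full week contributes 2 days from the set (Wed, Fri): 66 × 2 = 132.
Total: 132.

132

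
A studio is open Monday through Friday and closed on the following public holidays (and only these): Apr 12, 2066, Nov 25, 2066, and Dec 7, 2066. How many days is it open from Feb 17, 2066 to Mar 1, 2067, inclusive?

267 working days

Feb 17, 2066 is a Wednesday.
From Feb 17, 2066 to Mar 1, 2067 is 378 days inclusive.
378 = 7 × 54, so the span is exactly 54 full weeks.
Each full week contributes 5 weekdays (Mon–Fri): 54 × 5 = 270.
Holidays: Apr 12, 2066 (Mon); Nov 25, 2066 (Thu); Dec 7, 2066 (Tue).
All 3 holidays fall on weekdays, so subtract 3.
Business days: 270 − 3 = 267.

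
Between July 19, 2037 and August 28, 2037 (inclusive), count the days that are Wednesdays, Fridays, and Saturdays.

July 19, 2037 is a Sunday.
From July 19, 2037 to August 28, 2037 is 41 days inclusive.
41 = 7 × 5 + 6, so there are 5 full weeks plus 6 extra days.
Each full week contributes 3 days from the set (Wed, Fri, Sat): 5 × 3 = 15.
The 6 extra days are Sun, Mon, Tue, Wed, Thu, Fri — 2 of them qualify.
Total: 15 + 2 = 17.

17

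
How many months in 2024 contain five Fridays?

A month has five Fridays exactly when Friday falls within its first (length − 28) days.
Jan: 31 days, starts Mon → 5 of Mon, Tue, Wed
Feb: 29 days, starts Thu → 5 of Thu
Mar: 31 days, starts Fri → 5 of Fri, Sat, Sun ✓
Apr: 30 days, starts Mon → 5 of Mon, Tue
May: 31 days, starts Wed → 5 of Wed, Thu, Fri ✓
Jun: 30 days, starts Sat → 5 of Sat, Sun
Jul: 31 days, starts Mon → 5 of Mon, Tue, Wed
Aug: 31 days, starts Thu → 5 of Thu, Fri, Sat ✓
Sep: 30 days, starts Sun → 5 of Sun, Mon
Oct: 31 days, starts Tue → 5 of Tue, Wed, Thu
Nov: 30 days, starts Fri → 5 of Fri, Sat ✓
Dec: 31 days, starts Sun → 5 of Sun, Mon, Tue
Months with five Fridays: Mar, May, Aug, Nov.

4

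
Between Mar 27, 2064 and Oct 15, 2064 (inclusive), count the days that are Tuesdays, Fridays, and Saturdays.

87

Mar 27, 2064 is a Thursday.
The range spans 203 days (inclusive of both endpoints).
203 = 7 × 29, so the span is exactly 29 full weeks.
Each full week contributes 3 days from the set (Tue, Fri, Sat): 29 × 3 = 87.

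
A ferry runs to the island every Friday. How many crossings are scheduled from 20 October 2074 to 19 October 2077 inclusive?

156 Fridays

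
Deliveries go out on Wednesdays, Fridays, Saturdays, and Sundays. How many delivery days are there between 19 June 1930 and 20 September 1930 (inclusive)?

19 June 1930 is a Thursday.
The range spans 94 days (inclusive of both endpoints).
94 = 7 × 13 + 3, so there are 13 full weeks plus 3 extra days.
Each full week contributes 4 days from the set (Wed, Fri, Sat, Sun): 13 × 4 = 52.
The 3 extra days are Thu, Fri, Sat — 2 of them qualify.
Total: 52 + 2 = 54.

54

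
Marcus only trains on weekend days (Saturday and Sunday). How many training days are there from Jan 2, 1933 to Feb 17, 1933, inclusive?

Jan 2, 1933 is a Monday.
The range spans 47 days (inclusive of both endpoints).
47 = 7 × 6 + 5, so there are 6 full weeks plus 5 extra days.
Each full week contributes 2 weekend days (Sat, Sun): 6 × 2 = 12.
The 5 extra days are Monday, Tuesday, Wednesday, Thursday, Friday — none qualify.
Total: 12 + 0 = 12.

12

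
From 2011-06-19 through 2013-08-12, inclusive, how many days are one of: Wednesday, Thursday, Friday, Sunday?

449

2011-06-19 is a Sunday.
That's 786 days from start to end, counting both.
786 = 7 × 112 + 2, so there are 112 full weeks plus 2 extra days.
Each full week contributes 4 days from the set (Wed, Thu, Fri, Sun): 112 × 4 = 448.
The 2 extra days are Sun, Mon — 1 of them qualifies.
Total: 448 + 1 = 449.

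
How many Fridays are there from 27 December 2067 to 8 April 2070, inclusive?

27 December 2067 is a Tuesday.
That's 834 days from start to end, counting both.
834 = 7 × 119 + 1, so there are 119 full weeks plus 1 extra day.
Each full week contributes one Friday: 119 so far.
The 1 extra day is Tuesday — none qualify.
Total: 119 + 0 = 119.

119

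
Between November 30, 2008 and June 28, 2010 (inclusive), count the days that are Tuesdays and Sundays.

November 30, 2008 is a Sunday.
From November 30, 2008 to June 28, 2010 is 576 days inclusive.
576 = 7 × 82 + 2, so there are 82 full weeks plus 2 extra days.
Each full week contributes 2 days from the set (Tue, Sun): 82 × 2 = 164.
The 2 extra days are Sun, Mon — 1 of them qualifies.
Total: 164 + 1 = 165.

165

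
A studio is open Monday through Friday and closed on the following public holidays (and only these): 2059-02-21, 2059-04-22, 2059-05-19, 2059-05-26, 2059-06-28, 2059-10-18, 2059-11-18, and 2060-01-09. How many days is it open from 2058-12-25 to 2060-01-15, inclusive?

271

2058-12-25 is a Wednesday.
That's 387 days from start to end, counting both.
387 = 7 × 55 + 2, so there are 55 full weeks plus 2 extra days.
Each full week contributes 5 weekdays (Mon–Fri): 55 × 5 = 275.
The 2 extra days are Wednesday, Thursday — 2 of them qualify.
Total: 275 + 2 = 277.
Holidays: 2059-02-21 (Fri); 2059-04-22 (Tue); 2059-05-19 (Mon); 2059-05-26 (Mon); 2059-06-28 (Sat); 2059-10-18 (Sat); 2059-11-18 (Tue); 2060-01-09 (Fri).
6 of the 8 holidays fall on weekdays; the rest are weekends and were already excluded.
Business days: 277 − 6 = 271.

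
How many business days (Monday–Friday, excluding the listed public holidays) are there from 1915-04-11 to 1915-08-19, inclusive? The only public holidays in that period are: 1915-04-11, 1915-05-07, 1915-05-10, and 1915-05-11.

91 business days

1915-04-11 is a Sunday.
That's 131 days from start to end, counting both.
131 = 7 × 18 + 5, so there are 18 full weeks plus 5 extra days.
Each full week contributes 5 weekdays (Mon–Fri): 18 × 5 = 90.
The 5 extra days are Sunday, Monday, Tuesday, Wednesday, Thursday — 4 of them qualify.
Total: 90 + 4 = 94.
Holidays: 1915-04-11 (Sun); 1915-05-07 (Fri); 1915-05-10 (Mon); 1915-05-11 (Tue).
3 of the 4 holidays fall on weekdays; the rest are weekends and were already excluded.
Business days: 94 − 3 = 91.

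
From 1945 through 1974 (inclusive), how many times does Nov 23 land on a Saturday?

5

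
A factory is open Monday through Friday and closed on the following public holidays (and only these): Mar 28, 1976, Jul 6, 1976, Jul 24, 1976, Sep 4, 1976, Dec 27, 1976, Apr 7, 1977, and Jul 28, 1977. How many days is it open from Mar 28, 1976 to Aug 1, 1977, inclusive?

347 working days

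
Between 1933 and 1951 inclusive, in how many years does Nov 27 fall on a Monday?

4

Day of week of November 27 in each year:
1933: Mon ✓, 1934: Tue, 1935: Wed, 1936: Fri, 1937: Sat, 1938: Sun, 1939: Mon ✓, 1940: Wed, 1941: Thu, 1942: Fri, 1943: Sat, 1944: Mon ✓, 1945: Tue, 1946: Wed, 1947: Thu, 1948: Sat, 1949: Sun, 1950: Mon ✓, 1951: Tue
Mondays: 1933, 1939, 1944, 1950.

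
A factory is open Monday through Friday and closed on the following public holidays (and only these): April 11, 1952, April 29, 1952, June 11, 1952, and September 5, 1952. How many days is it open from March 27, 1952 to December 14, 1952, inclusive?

183

March 27, 1952 is a Thursday.
The range spans 263 days (inclusive of both endpoints).
263 = 7 × 37 + 4, so there are 37 full weeks plus 4 extra days.
Each full week contributes 5 weekdays (Mon–Fri): 37 × 5 = 185.
The 4 extra days are Thursday, Friday, Saturday, Sunday — 2 of them qualify.
Total: 185 + 2 = 187.
Holidays: April 11, 1952 (Fri); April 29, 1952 (Tue); June 11, 1952 (Wed); September 5, 1952 (Fri).
All 4 holidays fall on weekdays, so subtract 4.
Business days: 187 − 4 = 183.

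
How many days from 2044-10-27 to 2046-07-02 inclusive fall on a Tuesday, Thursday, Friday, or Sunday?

351

2044-10-27 is a Thursday.
From 2044-10-27 to 2046-07-02 is 614 days inclusive.
614 = 7 × 87 + 5, so there are 87 full weeks plus 5 extra days.
Each full week contributes 4 days from the set (Tue, Thu, Fri, Sun): 87 × 4 = 348.
The 5 extra days are Thu, Fri, Sat, Sun, Mon — 3 of them qualify.
Total: 348 + 3 = 351.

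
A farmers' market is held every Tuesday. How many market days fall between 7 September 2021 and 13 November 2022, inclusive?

7 September 2021 is a Tuesday.
That's 433 days from start to end, counting both.
433 = 7 × 61 + 6, so there are 61 full weeks plus 6 extra days.
Each full week contributes one Tuesday: 61 so far.
The 6 extra days are Tue, Wed, Thu, Fri, Sat, Sun — 1 of them qualifies.
Total: 61 + 1 = 62.

62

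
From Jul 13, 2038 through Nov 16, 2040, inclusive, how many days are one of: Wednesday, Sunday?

Jul 13, 2038 is a Tuesday.
That's 858 days from start to end, counting both.
858 = 7 × 122 + 4, so there are 122 full weeks plus 4 extra days.
Each full week contributes 2 days from the set (Wed, Sun): 122 × 2 = 244.
The 4 extra days are Tuesday, Wednesday, Thursday, Friday — 1 of them qualifies.
Total: 244 + 1 = 245.

245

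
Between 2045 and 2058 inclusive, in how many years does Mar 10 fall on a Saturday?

Day of week of March 10 in each year:
2045: Fri, 2046: Sat ✓, 2047: Sun, 2048: Tue, 2049: Wed, 2050: Thu, 2051: Fri, 2052: Sun, 2053: Mon, 2054: Tue, 2055: Wed, 2056: Fri, 2057: Sat ✓, 2058: Sun
Saturdays: 2046, 2057.

2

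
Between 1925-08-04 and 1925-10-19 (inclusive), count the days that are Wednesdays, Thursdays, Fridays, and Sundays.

1925-08-04 is a Tuesday.
That's 77 days from start to end, counting both.
77 = 7 × 11, so the span is exactly 11 full weeks.
Each full week contributes 4 days from the set (Wed, Thu, Fri, Sun): 11 × 4 = 44.
Total: 44.

44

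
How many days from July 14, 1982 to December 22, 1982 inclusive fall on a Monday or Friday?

46

July 14, 1982 is a Wednesday.
The range spans 162 days (inclusive of both endpoints).
162 = 7 × 23 + 1, so there are 23 full weeks plus 1 extra day.
Each full week contributes 2 days from the set (Mon, Fri): 23 × 2 = 46.
The 1 extra day is Wed — none qualify.
Total: 46 + 0 = 46.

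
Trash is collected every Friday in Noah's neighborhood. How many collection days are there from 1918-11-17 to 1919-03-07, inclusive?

16

1918-11-17 is a Sunday.
The range spans 111 days (inclusive of both endpoints).
111 = 7 × 15 + 6, so there are 15 full weeks plus 6 extra days.
Each full week contributes one Friday: 15 so far.
The 6 extra days are Sun, Mon, Tue, Wed, Thu, Fri — 1 of them qualifies.
Total: 15 + 1 = 16.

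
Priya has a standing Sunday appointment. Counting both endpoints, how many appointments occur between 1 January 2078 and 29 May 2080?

126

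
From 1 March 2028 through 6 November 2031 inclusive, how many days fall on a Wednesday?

1 March 2028 is a Wednesday.
The range spans 1346 days (inclusive of both endpoints).
1346 = 7 × 192 + 2, so there are 192 full weeks plus 2 extra days.
Each full week contributes one Wednesday: 192 so far.
The 2 extra days are Wed, Thu — 1 of them qualifies.
Total: 192 + 1 = 193.

193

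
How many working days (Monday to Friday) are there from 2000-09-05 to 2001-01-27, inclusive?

104

2000-09-05 is a Tuesday.
That's 145 days from start to end, counting both.
145 = 7 × 20 + 5, so there are 20 full weeks plus 5 extra days.
Each full week contributes 5 weekdays (Mon–Fri): 20 × 5 = 100.
The 5 extra days are Tue, Wed, Thu, Fri, Sat — 4 of them qualify.
Total: 100 + 4 = 104.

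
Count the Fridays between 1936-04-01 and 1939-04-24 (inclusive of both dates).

160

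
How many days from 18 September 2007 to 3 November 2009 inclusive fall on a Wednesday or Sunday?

222

18 September 2007 is a Tuesday.
From 18 September 2007 to 3 November 2009 is 778 days inclusive.
778 = 7 × 111 + 1, so there are 111 full weeks plus 1 extra day.
Each full week contributes 2 days from the set (Wed, Sun): 111 × 2 = 222.
The 1 extra day is Tue — none qualify.
Total: 222 + 0 = 222.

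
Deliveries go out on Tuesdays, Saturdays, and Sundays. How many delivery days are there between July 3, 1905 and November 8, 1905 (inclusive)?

55

July 3, 1905 is a Monday.
The range spans 129 days (inclusive of both endpoints).
129 = 7 × 18 + 3, so there are 18 full weeks plus 3 extra days.
Each full week contributes 3 days from the set (Tue, Sat, Sun): 18 × 3 = 54.
The 3 extra days are Mon, Tue, Wed — 1 of them qualifies.
Total: 54 + 1 = 55.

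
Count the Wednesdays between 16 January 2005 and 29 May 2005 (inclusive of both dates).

19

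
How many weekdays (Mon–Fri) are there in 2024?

262

1 January 2024 is a Monday.
That's 366 days from start to end, counting both.
366 = 7 × 52 + 2, so there are 52 full weeks plus 2 extra days.
Each full week contributes 5 weekdays (Mon–Fri): 52 × 5 = 260.
The 2 extra days are Mon, Tue — 2 of them qualify.
Total: 260 + 2 = 262.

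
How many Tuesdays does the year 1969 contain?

1 January 1969 is a Wednesday.
That's 365 days from start to end, counting both.
365 = 7 × 52 + 1, so there are 52 full weeks plus 1 extra day.
Each full week contributes one Tuesday: 52 so far.
The 1 extra day is Wednesday — none qualify.
Total: 52 + 0 = 52.

52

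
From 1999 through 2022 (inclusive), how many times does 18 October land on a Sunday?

Day of week of October 18 in each year:
1999: Mon, 2000: Wed, 2001: Thu, 2002: Fri, 2003: Sat, 2004: Mon, 2005: Tue, 2006: Wed, 2007: Thu, 2008: Sat, 2009: Sun ✓, 2010: Mon, 2011: Tue, 2012: Thu, 2013: Fri, 2014: Sat, 2015: Sun ✓, 2016: Tue, 2017: Wed, 2018: Thu, 2019: Fri, 2020: Sun ✓, 2021: Mon, 2022: Tue
Sundays: 2009, 2015, 2020.

3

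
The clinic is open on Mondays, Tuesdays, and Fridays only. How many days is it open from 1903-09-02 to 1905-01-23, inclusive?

218

1903-09-02 is a Wednesday.
That's 510 days from start to end, counting both.
510 = 7 × 72 + 6, so there are 72 full weeks plus 6 extra days.
Each full week contributes 3 days from the set (Mon, Tue, Fri): 72 × 3 = 216.
The 6 extra days are Wed, Thu, Fri, Sat, Sun, Mon — 2 of them qualify.
Total: 216 + 2 = 218.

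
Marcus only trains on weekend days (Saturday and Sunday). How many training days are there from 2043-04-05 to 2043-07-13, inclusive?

2043-04-05 is a Sunday.
That's 100 days from start to end, counting both.
100 = 7 × 14 + 2, so there are 14 full weeks plus 2 extra days.
Each full week contributes 2 weekend days (Sat, Sun): 14 × 2 = 28.
The 2 extra days are Sunday, Monday — 1 of them qualifies.
Total: 28 + 1 = 29.

29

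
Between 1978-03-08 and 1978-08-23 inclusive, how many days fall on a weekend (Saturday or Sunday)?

48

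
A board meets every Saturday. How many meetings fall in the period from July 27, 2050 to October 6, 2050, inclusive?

July 27, 2050 is a Wednesday.
The range spans 72 days (inclusive of both endpoints).
72 = 7 × 10 + 2, so there are 10 full weeks plus 2 extra days.
Each full week contributes one Saturday: 10 so far.
The 2 extra days are Wed, Thu — none qualify.
Total: 10 + 0 = 10.

10 Saturdays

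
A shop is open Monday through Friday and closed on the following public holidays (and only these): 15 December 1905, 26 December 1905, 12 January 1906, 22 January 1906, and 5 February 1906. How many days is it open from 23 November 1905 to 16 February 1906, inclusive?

57 working days

23 November 1905 is a Thursday.
The range spans 86 days (inclusive of both endpoints).
86 = 7 × 12 + 2, so there are 12 full weeks plus 2 extra days.
Each full week contributes 5 weekdays (Mon–Fri): 12 × 5 = 60.
The 2 extra days are Thursday, Friday — 2 of them qualify.
Total: 60 + 2 = 62.
Holidays: 15 December 1905 (Fri); 26 December 1905 (Tue); 12 January 1906 (Fri); 22 January 1906 (Mon); 5 February 1906 (Mon).
All 5 holidays fall on weekdays, so subtract 5.
Business days: 62 − 5 = 57.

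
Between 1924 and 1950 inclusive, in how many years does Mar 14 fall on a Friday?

4

Day of week of March 14 in each year:
1924: Fri ✓, 1925: Sat, 1926: Sun, 1927: Mon, 1928: Wed, 1929: Thu, 1930: Fri ✓, 1931: Sat, 1932: Mon, 1933: Tue, 1934: Wed, 1935: Thu, 1936: Sat, 1937: Sun, 1938: Mon, 1939: Tue, 1940: Thu, 1941: Fri ✓, 1942: Sat, 1943: Sun, 1944: Tue, 1945: Wed, 1946: Thu, 1947: Fri ✓, 1948: Sun, 1949: Mon, 1950: Tue
Fridays: 1924, 1930, 1941, 1947.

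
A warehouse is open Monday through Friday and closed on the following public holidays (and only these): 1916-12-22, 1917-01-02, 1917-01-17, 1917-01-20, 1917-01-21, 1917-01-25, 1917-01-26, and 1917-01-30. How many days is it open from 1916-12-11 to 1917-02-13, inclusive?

1916-12-11 is a Monday.
From 1916-12-11 to 1917-02-13 is 65 days inclusive.
65 = 7 × 9 + 2, so there are 9 full weeks plus 2 extra days.
Each full week contributes 5 weekdays (Mon–Fri): 9 × 5 = 45.
The 2 extra days are Mon, Tue — 2 of them qualify.
Total: 45 + 2 = 47.
Holidays: 1916-12-22 (Fri); 1917-01-02 (Tue); 1917-01-17 (Wed); 1917-01-20 (Sat); 1917-01-21 (Sun); 1917-01-25 (Thu); 1917-01-26 (Fri); 1917-01-30 (Tue).
6 of the 8 holidays fall on weekdays; the rest are weekends and were already excluded.
Business days: 47 − 6 = 41.

41 business days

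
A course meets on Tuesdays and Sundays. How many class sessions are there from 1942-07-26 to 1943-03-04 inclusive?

64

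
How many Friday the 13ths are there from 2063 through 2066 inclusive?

7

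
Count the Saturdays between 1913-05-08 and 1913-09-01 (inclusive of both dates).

17

1913-05-08 is a Thursday.
From 1913-05-08 to 1913-09-01 is 117 days inclusive.
117 = 7 × 16 + 5, so there are 16 full weeks plus 5 extra days.
Each full week contributes one Saturday: 16 so far.
The 5 extra days are Thu, Fri, Sat, Sun, Mon — 1 of them qualifies.
Total: 16 + 1 = 17.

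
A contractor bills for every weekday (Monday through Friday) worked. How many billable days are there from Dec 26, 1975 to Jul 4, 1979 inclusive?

919 weekdays

Dec 26, 1975 is a Friday.
That's 1287 days from start to end, counting both.
1287 = 7 × 183 + 6, so there are 183 full weeks plus 6 extra days.
Each full week contributes 5 weekdays (Mon–Fri): 183 × 5 = 915.
The 6 extra days are Fri, Sat, Sun, Mon, Tue, Wed — 4 of them qualify.
Total: 915 + 4 = 919.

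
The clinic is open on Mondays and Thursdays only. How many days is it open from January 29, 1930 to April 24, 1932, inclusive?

233

January 29, 1930 is a Wednesday.
From January 29, 1930 to April 24, 1932 is 817 days inclusive.
817 = 7 × 116 + 5, so there are 116 full weeks plus 5 extra days.
Each full week contributes 2 days from the set (Mon, Thu): 116 × 2 = 232.
The 5 extra days are Wed, Thu, Fri, Sat, Sun — 1 of them qualifies.
Total: 232 + 1 = 233.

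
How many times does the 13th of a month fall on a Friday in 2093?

The 13th falls on a Friday when the month's 13th has weekday Fri.
Jan 13 is Tue; Feb 13 is Fri ✓; Mar 13 is Fri ✓; Apr 13 is Mon; May 13 is Wed; Jun 13 is Sat; Jul 13 is Mon; Aug 13 is Thu; Sep 13 is Sun; Oct 13 is Tue; Nov 13 is Fri ✓; Dec 13 is Sun.
Friday the 13ths: Feb, Mar, Nov.

3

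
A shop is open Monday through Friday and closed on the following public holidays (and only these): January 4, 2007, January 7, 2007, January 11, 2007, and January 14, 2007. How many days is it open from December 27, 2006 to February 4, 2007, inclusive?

26

December 27, 2006 is a Wednesday.
The range spans 40 days (inclusive of both endpoints).
40 = 7 × 5 + 5, so there are 5 full weeks plus 5 extra days.
Each full week contributes 5 weekdays (Mon–Fri): 5 × 5 = 25.
The 5 extra days are Wednesday, Thursday, Friday, Saturday, Sunday — 3 of them qualify.
Total: 25 + 3 = 28.
Holidays: January 4, 2007 (Thu); January 7, 2007 (Sun); January 11, 2007 (Thu); January 14, 2007 (Sun).
2 of the 4 holidays fall on weekdays; the rest are weekends and were already excluded.
Business days: 28 − 2 = 26.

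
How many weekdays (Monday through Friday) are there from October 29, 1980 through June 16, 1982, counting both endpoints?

426 weekdays

October 29, 1980 is a Wednesday.
From October 29, 1980 to June 16, 1982 is 596 days inclusive.
596 = 7 × 85 + 1, so there are 85 full weeks plus 1 extra day.
Each full week contributes 5 weekdays (Mon–Fri): 85 × 5 = 425.
The 1 extra day is Wednesday — 1 of them qualifies.
Total: 425 + 1 = 426.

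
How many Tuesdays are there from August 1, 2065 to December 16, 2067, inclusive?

124 Tuesdays

August 1, 2065 is a Saturday.
That's 868 days from start to end, counting both.
868 = 7 × 124, so the span is exactly 124 full weeks.
Each full week contributes one Tuesday: 124 so far.
Total: 124.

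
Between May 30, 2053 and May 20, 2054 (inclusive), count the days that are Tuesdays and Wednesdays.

May 30, 2053 is a Friday.
The range spans 356 days (inclusive of both endpoints).
356 = 7 × 50 + 6, so there are 50 full weeks plus 6 extra days.
Each full week contributes 2 days from the set (Tue, Wed): 50 × 2 = 100.
The 6 extra days are Fri, Sat, Sun, Mon, Tue, Wed — 2 of them qualify.
Total: 100 + 2 = 102.

102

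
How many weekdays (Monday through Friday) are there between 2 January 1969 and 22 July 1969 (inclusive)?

144

2 January 1969 is a Thursday.
The range spans 202 days (inclusive of both endpoints).
202 = 7 × 28 + 6, so there are 28 full weeks plus 6 extra days.
Each full week contributes 5 weekdays (Mon–Fri): 28 × 5 = 140.
The 6 extra days are Thursday, Friday, Saturday, Sunday, Monday, Tuesday — 4 of them qualify.
Total: 140 + 4 = 144.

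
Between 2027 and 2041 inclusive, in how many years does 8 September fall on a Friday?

Day of week of September 8 in each year:
2027: Wed, 2028: Fri ✓, 2029: Sat, 2030: Sun, 2031: Mon, 2032: Wed, 2033: Thu, 2034: Fri ✓, 2035: Sat, 2036: Mon, 2037: Tue, 2038: Wed, 2039: Thu, 2040: Sat, 2041: Sun
Fridays: 2028, 2034.

2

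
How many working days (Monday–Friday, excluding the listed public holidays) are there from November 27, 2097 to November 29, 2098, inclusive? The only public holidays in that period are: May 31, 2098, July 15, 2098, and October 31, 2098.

261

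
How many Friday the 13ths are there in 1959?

The 13th falls on a Friday when the month's 13th has weekday Fri.
Jan 13 is Tue; Feb 13 is Fri ✓; Mar 13 is Fri ✓; Apr 13 is Mon; May 13 is Wed; Jun 13 is Sat; Jul 13 is Mon; Aug 13 is Thu; Sep 13 is Sun; Oct 13 is Tue; Nov 13 is Fri ✓; Dec 13 is Sun.
Friday the 13ths: Feb, Mar, Nov.

3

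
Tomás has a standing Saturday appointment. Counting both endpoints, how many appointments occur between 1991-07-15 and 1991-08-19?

1991-07-15 is a Monday.
That's 36 days from start to end, counting both.
36 = 7 × 5 + 1, so there are 5 full weeks plus 1 extra day.
Each full week contributes one Saturday: 5 so far.
The 1 extra day is Mon — none qualify.
Total: 5 + 0 = 5.

5 Saturdays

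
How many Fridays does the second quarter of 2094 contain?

April 1, 2094 is a Thursday.
From April 1, 2094 to June 30, 2094 is 91 days inclusive.
91 = 7 × 13, so the span is exactly 13 full weeks.
Each full week contributes one Friday: 13 so far.
Total: 13.

13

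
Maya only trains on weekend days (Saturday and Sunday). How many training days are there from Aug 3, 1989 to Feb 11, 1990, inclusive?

Aug 3, 1989 is a Thursday.
From Aug 3, 1989 to Feb 11, 1990 is 193 days inclusive.
193 = 7 × 27 + 4, so there are 27 full weeks plus 4 extra days.
Each full week contributes 2 weekend days (Sat, Sun): 27 × 2 = 54.
The 4 extra days are Thursday, Friday, Saturday, Sunday — 2 of them qualify.
Total: 54 + 2 = 56.

56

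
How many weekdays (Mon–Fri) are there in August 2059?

1 August 2059 is a Friday.
From 1 August 2059 to 31 August 2059 is 31 days inclusive.
31 = 7 × 4 + 3, so there are 4 full weeks plus 3 extra days.
Each full week contributes 5 weekdays (Mon–Fri): 4 × 5 = 20.
The 3 extra days are Fri, Sat, Sun — 1 of them qualifies.
Total: 20 + 1 = 21.

21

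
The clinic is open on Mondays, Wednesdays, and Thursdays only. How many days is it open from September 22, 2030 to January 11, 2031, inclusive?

48

September 22, 2030 is a Sunday.
That's 112 days from start to end, counting both.
112 = 7 × 16, so the span is exactly 16 full weeks.
Each full week contributes 3 days from the set (Mon, Wed, Thu): 16 × 3 = 48.
Total: 48.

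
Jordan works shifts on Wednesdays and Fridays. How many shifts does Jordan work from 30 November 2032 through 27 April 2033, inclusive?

30 November 2032 is a Tuesday.
From 30 November 2032 to 27 April 2033 is 149 days inclusive.
149 = 7 × 21 + 2, so there are 21 full weeks plus 2 extra days.
Each full week contributes 2 days from the set (Wed, Fri): 21 × 2 = 42.
The 2 extra days are Tue, Wed — 1 of them qualifies.
Total: 42 + 1 = 43.

43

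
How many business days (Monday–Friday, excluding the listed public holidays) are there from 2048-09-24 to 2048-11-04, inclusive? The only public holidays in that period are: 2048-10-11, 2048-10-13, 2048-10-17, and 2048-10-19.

2048-09-24 is a Thursday.
From 2048-09-24 to 2048-11-04 is 42 days inclusive.
42 = 7 × 6, so the span is exactly 6 full weeks.
Each full week contributes 5 weekdays (Mon–Fri): 6 × 5 = 30.
Holidays: 2048-10-11 (Sun); 2048-10-13 (Tue); 2048-10-17 (Sat); 2048-10-19 (Mon).
2 of the 4 holidays fall on weekdays; the rest are weekends and were already excluded.
Business days: 30 − 2 = 28.

28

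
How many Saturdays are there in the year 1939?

52

1939-01-01 is a Sunday.
The range spans 365 days (inclusive of both endpoints).
365 = 7 × 52 + 1, so there are 52 full weeks plus 1 extra day.
Each full week contributes one Saturday: 52 so far.
The 1 extra day is Sunday — none qualify.
Total: 52 + 0 = 52.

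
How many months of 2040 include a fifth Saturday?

4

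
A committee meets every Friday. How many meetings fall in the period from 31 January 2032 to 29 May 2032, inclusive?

17

31 January 2032 is a Saturday.
From 31 January 2032 to 29 May 2032 is 120 days inclusive.
120 = 7 × 17 + 1, so there are 17 full weeks plus 1 extra day.
Each full week contributes one Friday: 17 so far.
The 1 extra day is Saturday — none qualify.
Total: 17 + 0 = 17.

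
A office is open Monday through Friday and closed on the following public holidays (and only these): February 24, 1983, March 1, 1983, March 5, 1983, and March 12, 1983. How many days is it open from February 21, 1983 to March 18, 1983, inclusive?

18 business days

February 21, 1983 is a Monday.
That's 26 days from start to end, counting both.
26 = 7 × 3 + 5, so there are 3 full weeks plus 5 extra days.
Each full week contributes 5 weekdays (Mon–Fri): 3 × 5 = 15.
The 5 extra days are Mon, Tue, Wed, Thu, Fri — 5 of them qualify.
Total: 15 + 5 = 20.
Holidays: February 24, 1983 (Thu); March 1, 1983 (Tue); March 5, 1983 (Sat); March 12, 1983 (Sat).
2 of the 4 holidays fall on weekdays; the rest are weekends and were already excluded.
Business days: 20 − 2 = 18.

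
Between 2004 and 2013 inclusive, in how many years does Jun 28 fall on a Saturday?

1

Day of week of June 28 in each year:
2004: Mon, 2005: Tue, 2006: Wed, 2007: Thu, 2008: Sat ✓, 2009: Sun, 2010: Mon, 2011: Tue, 2012: Thu, 2013: Fri
Saturdays: 2008.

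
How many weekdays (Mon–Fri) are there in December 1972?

21

December 1, 1972 is a Friday.
That's 31 days from start to end, counting both.
31 = 7 × 4 + 3, so there are 4 full weeks plus 3 extra days.
Each full week contributes 5 weekdays (Mon–Fri): 4 × 5 = 20.
The 3 extra days are Fri, Sat, Sun — 1 of them qualifies.
Total: 20 + 1 = 21.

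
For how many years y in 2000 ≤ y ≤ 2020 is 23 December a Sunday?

Day of week of December 23 in each year:
2000: Sat, 2001: Sun ✓, 2002: Mon, 2003: Tue, 2004: Thu, 2005: Fri, 2006: Sat, 2007: Sun ✓, 2008: Tue, 2009: Wed, 2010: Thu, 2011: Fri, 2012: Sun ✓, 2013: Mon, 2014: Tue, 2015: Wed, 2016: Fri, 2017: Sat, 2018: Sun ✓, 2019: Mon, 2020: Wed
Sundays: 2001, 2007, 2012, 2018.

4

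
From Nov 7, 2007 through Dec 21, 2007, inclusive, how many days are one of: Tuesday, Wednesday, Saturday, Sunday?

Nov 7, 2007 is a Wednesday.
The range spans 45 days (inclusive of both endpoints).
45 = 7 × 6 + 3, so there are 6 full weeks plus 3 extra days.
Each full week contributes 4 days from the set (Tue, Wed, Sat, Sun): 6 × 4 = 24.
The 3 extra days are Wednesday, Thursday, Friday — 1 of them qualifies.
Total: 24 + 1 = 25.

25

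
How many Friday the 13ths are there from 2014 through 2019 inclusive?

11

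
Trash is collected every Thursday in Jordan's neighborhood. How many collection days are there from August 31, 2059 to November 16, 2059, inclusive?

11 Thursdays

August 31, 2059 is a Sunday.
That's 78 days from start to end, counting both.
78 = 7 × 11 + 1, so there are 11 full weeks plus 1 extra day.
Each full week contributes one Thursday: 11 so far.
The 1 extra day is Sun — none qualify.
Total: 11 + 0 = 11.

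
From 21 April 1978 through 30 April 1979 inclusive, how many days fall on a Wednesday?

53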